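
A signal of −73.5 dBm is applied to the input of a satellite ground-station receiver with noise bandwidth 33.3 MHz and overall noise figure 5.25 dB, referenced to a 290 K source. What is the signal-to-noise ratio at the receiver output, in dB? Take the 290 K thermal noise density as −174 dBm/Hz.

Noise floor: N = −174 + 10 log₁₀(B) + NF
10 log₁₀(3.33×10⁷) = 75.22 dB
N = −174 + 75.22 + 5.25 = −93.53 dBm
SNR = P_sig − N = −73.5 − (−93.53) = 20.03 dB → 20.0 dB

20.0 dB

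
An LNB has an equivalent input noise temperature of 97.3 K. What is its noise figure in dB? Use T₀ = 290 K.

F = 1 + T_e/T₀ = 1 + 97.3/290 = 1.33552
NF = 10 log₁₀(1.33552) = 1.26 dB

1.26 dB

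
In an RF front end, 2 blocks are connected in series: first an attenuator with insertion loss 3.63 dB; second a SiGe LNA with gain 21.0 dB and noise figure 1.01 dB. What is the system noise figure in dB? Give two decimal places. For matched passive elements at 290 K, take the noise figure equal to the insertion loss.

4.64 dB

Convert to linear (a loss of L dB is a gain of −L dB): F_i = 10^(NF_i/10), G_i = 10^(G_i,dB/10)
  Stage 1: F_1 = 10^(3.63/10) = 2.307, G_1 = 10^(−3.63/10) = 0.4335
  Stage 2: F_2 = 10^(1.01/10) = 1.262, G_2 = 10^(21.0/10) = 125.9
Friis cascade:
  F = 2.307 + (1.262 − 1)/0.4335 = 2.911
NF = 10 log₁₀(2.911) = 4.64 dB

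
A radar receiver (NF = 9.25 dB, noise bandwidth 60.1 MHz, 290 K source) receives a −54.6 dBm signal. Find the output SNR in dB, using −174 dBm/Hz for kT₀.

Noise floor: N = −174 + 10 log₁₀(B) + NF
10 log₁₀(6.01×10⁷) = 77.79 dB
N = −174 + 77.79 + 9.25 = −86.96 dBm
SNR = P_sig − N = −54.6 − (−86.96) = 32.36 dB → 32.4 dB

32.4 dB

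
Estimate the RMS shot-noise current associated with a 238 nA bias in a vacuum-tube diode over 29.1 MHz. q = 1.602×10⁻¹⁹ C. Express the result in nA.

1.49 nA

I_n = √(2qI·B)
2qI·B = 2 × 1.602×10⁻¹⁹ × 2.38×10⁻⁷ × 2.91×10⁷ = 2.22×10⁻¹⁸ A²
I_n = √(2.22×10⁻¹⁸) = 1.49×10⁻⁹ A = 1.49 nA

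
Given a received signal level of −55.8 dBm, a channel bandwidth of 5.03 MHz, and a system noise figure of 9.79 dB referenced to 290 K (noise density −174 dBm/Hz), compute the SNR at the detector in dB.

Noise floor: N = −174 + 10 log₁₀(B) + NF
10 log₁₀(5.03×10⁶) = 67.02 dB
N = −174 + 67.02 + 9.79 = −97.19 dBm
SNR = P_sig − N = −55.8 − (−97.19) = 41.39 dB → 41.4 dB

41.4 dB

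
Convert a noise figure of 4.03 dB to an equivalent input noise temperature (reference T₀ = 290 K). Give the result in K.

443 K

F = 10^(4.03/10) = 2.5293
T_e = (F − 1)·T₀ = (2.5293 − 1) × 290 = 443 K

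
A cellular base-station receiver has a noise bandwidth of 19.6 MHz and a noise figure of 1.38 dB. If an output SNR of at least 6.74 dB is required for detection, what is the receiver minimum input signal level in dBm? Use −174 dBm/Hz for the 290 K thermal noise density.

−93.0 dBm

Sensitivity = −174 + 10 log₁₀(B) + NF + SNR_min
= −174 + 72.92 + 1.38 + 6.74
= −92.96 dBm → −93.0 dBm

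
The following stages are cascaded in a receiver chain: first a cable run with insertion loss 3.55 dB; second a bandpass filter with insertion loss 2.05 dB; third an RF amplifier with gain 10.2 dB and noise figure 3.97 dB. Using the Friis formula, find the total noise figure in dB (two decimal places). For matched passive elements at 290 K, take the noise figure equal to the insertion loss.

Convert to linear (a loss of L dB is a gain of −L dB): F_i = 10^(NF_i/10), G_i = 10^(G_i,dB/10)
  Stage 1: F_1 = 10^(3.55/10) = 2.265, G_1 = 10^(−3.55/10) = 0.4416
  Stage 2: F_2 = 10^(2.05/10) = 1.603, G_2 = 10^(−2.05/10) = 0.6237
  Stage 3: F_3 = 10^(3.97/10) = 2.495, G_3 = 10^(10.2/10) = 10.47
Friis cascade:
  F = 2.265 + (1.603 − 1)/0.4416 + (2.495 − 1)/0.2754 = 9.057
NF = 10 log₁₀(9.057) = 9.57 dB

9.57 dB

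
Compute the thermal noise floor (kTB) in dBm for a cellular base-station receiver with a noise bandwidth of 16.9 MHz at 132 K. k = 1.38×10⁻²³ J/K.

−105.1 dBm

P_n = kTB = 1.38×10⁻²³ × 132 × 1.69×10⁷ = 3.08×10⁻¹⁴ W
In dBm: 10 log₁₀(3.08×10⁻¹⁴ / 10⁻³) = −105.1 dBm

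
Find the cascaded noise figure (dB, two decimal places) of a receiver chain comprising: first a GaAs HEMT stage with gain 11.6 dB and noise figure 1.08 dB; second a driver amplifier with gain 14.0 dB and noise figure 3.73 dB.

1.39 dB

Convert to linear (a loss of L dB is a gain of −L dB): F_i = 10^(NF_i/10), G_i = 10^(G_i,dB/10)
  Stage 1: F_1 = 10^(1.08/10) = 1.282, G_1 = 10^(11.6/10) = 14.45
  Stage 2: F_2 = 10^(3.73/10) = 2.360, G_2 = 10^(14.0/10) = 25.12
Friis cascade:
  F = 1.282 + (2.360 − 1)/14.45 = 1.376
NF = 10 log₁₀(1.376) = 1.39 dB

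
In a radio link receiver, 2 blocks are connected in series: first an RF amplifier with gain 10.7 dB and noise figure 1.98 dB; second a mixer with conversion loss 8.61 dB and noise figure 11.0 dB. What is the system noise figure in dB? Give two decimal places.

4.09 dB

Convert to linear (a loss of L dB is a gain of −L dB): F_i = 10^(NF_i/10), G_i = 10^(G_i,dB/10)
  Stage 1: F_1 = 10^(1.98/10) = 1.578, G_1 = 10^(10.7/10) = 11.75
  Stage 2: F_2 = 10^(11.0/10) = 12.59, G_2 = 10^(−8.61/10) = 0.1377
Friis cascade:
  F = 1.578 + (12.59 − 1)/11.75 = 2.564
NF = 10 log₁₀(2.564) = 4.09 dB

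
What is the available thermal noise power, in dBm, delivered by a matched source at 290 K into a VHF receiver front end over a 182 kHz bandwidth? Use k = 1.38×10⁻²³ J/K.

P_n = kTB = 1.38×10⁻²³ × 290 × 1.82×10⁵ = 7.28×10⁻¹⁶ W
In dBm: 10 log₁₀(7.28×10⁻¹⁶ / 10⁻³) = −121.4 dBm

−121.4 dBm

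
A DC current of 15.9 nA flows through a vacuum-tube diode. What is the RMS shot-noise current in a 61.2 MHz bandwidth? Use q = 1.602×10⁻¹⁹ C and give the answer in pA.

558 pA

I_n = √(2qI·B)
2qI·B = 2 × 1.602×10⁻¹⁹ × 1.59×10⁻⁸ × 6.12×10⁷ = 3.12×10⁻¹⁹ A²
I_n = √(3.12×10⁻¹⁹) = 5.58×10⁻¹⁰ A = 558 pA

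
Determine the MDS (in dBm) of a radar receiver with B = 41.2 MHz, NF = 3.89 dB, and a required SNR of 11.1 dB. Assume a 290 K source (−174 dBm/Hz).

−82.9 dBm

Sensitivity = −174 + 10 log₁₀(B) + NF + SNR_min
= −174 + 76.15 + 3.89 + 11.1
= −82.86 dBm → −82.9 dBm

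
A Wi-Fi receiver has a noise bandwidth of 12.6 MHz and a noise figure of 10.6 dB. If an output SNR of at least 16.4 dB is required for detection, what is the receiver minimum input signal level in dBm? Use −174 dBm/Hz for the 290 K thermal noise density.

−76.0 dBm

Sensitivity = −174 + 10 log₁₀(B) + NF + SNR_min
= −174 + 71 + 10.6 + 16.4
= −76.0 dBm → −76.0 dBm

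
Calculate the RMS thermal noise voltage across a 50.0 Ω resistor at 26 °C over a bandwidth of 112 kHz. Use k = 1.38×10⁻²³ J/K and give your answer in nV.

304 nV

T = 26 °C + 273.15 = 299.15 K
V_n = √(4kTRB)
4kTRB = 4 × 1.38×10⁻²³ × 299.15 × 5.00×10¹ × 1.12×10⁵ = 9.25×10⁻¹⁴ V²
V_n = √(9.25×10⁻¹⁴) = 3.04×10⁻⁷ V = 304 nV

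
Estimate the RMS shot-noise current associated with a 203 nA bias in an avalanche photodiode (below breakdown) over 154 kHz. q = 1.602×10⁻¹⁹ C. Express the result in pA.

I_n = √(2qI·B)
2qI·B = 2 × 1.602×10⁻¹⁹ × 2.03×10⁻⁷ × 1.54×10⁵ = 1.00×10⁻²⁰ A²
I_n = √(1.00×10⁻²⁰) = 1.00×10⁻¹⁰ A = 100 pA

100 pA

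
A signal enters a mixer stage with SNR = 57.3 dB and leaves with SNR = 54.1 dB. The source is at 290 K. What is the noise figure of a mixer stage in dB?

3.2 dB

NF (dB) = SNR_in(dB) − SNR_out(dB) when the source is at T₀
NF = 57.3 − 54.1 = 3.2 dB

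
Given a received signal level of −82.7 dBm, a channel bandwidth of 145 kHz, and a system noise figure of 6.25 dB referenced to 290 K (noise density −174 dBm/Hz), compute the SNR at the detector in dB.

33.4 dB

Noise floor: N = −174 + 10 log₁₀(B) + NF
10 log₁₀(1.45×10⁵) = 51.61 dB
N = −174 + 51.61 + 6.25 = −116.14 dBm
SNR = P_sig − N = −82.7 − (−116.14) = 33.44 dB → 33.4 dB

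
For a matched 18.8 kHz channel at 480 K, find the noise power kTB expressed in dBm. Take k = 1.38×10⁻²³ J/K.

−129.0 dBm

P_n = kTB = 1.38×10⁻²³ × 480 × 1.88×10⁴ = 1.25×10⁻¹⁶ W
In dBm: 10 log₁₀(1.25×10⁻¹⁶ / 10⁻³) = −129.0 dBm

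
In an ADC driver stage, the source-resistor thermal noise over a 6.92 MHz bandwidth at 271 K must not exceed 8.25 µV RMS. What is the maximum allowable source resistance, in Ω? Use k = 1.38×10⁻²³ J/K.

Johnson–Nyquist: V_n = √(4kTRB) ⇒ R = V_n² / (4kTB)
4kTB = 4 × 1.38×10⁻²³ × 271 × 6.92×10⁶ = 1.04×10⁻¹³
R = (8.25×10⁻⁶)² / 1.04×10⁻¹³ = 6.57×10² Ω = 657 Ω

657 Ω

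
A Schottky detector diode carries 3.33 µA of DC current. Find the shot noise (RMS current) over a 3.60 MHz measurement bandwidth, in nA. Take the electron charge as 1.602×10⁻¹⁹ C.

I_n = √(2qI·B)
2qI·B = 2 × 1.602×10⁻¹⁹ × 3.33×10⁻⁶ × 3.60×10⁶ = 3.84×10⁻¹⁸ A²
I_n = √(3.84×10⁻¹⁸) = 1.96×10⁻⁹ A = 1.96 nA

1.96 nA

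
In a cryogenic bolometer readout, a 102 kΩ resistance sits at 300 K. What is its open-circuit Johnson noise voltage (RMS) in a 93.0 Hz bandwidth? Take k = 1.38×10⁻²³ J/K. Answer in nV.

V_n = √(4kTRB)
4kTRB = 4 × 1.38×10⁻²³ × 300 × 1.02×10⁵ × 9.30×10¹ = 1.57×10⁻¹³ V²
V_n = √(1.57×10⁻¹³) = 3.96×10⁻⁷ V = 396 nV

396 nV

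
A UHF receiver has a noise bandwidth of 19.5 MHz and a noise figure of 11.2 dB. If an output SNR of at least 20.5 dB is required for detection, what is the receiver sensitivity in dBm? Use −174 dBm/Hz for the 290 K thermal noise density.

−69.4 dBm

Sensitivity = −174 + 10 log₁₀(B) + NF + SNR_min
= −174 + 72.9 + 11.2 + 20.5
= −69.4 dBm → −69.4 dBm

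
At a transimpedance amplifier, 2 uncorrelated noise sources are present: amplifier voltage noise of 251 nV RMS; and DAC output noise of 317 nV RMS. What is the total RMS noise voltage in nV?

404 nV

Uncorrelated sources add in power (mean-square): V_tot = √(ΣV_i²)
V_tot = √[(2.51×10⁻⁷)² + (3.17×10⁻⁷)²] = 4.04×10⁻⁷ V = 404 nV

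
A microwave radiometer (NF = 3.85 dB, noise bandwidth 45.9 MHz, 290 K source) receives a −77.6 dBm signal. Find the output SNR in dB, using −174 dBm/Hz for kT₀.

15.9 dB

Noise floor: N = −174 + 10 log₁₀(B) + NF
10 log₁₀(4.59×10⁷) = 76.62 dB
N = −174 + 76.62 + 3.85 = −93.53 dBm
SNR = P_sig − N = −77.6 − (−93.53) = 15.93 dB → 15.9 dB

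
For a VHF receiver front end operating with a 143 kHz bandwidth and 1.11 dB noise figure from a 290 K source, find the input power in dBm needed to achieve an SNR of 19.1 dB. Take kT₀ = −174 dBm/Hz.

Sensitivity = −174 + 10 log₁₀(B) + NF + SNR_min
= −174 + 51.55 + 1.11 + 19.1
= −102.24 dBm → −102.2 dBm

−102.2 dBm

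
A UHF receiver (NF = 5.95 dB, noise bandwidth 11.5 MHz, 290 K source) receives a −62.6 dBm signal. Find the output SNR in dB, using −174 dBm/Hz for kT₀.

Noise floor: N = −174 + 10 log₁₀(B) + NF
10 log₁₀(1.15×10⁷) = 70.61 dB
N = −174 + 70.61 + 5.95 = −97.44 dBm
SNR = P_sig − N = −62.6 − (−97.44) = 34.84 dB → 34.8 dB

34.8 dB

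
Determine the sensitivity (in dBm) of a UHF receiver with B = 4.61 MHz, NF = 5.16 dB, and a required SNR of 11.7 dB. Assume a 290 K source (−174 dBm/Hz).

−90.5 dBm

Sensitivity = −174 + 10 log₁₀(B) + NF + SNR_min
= −174 + 66.64 + 5.16 + 11.7
= −90.50 dBm → −90.5 dBm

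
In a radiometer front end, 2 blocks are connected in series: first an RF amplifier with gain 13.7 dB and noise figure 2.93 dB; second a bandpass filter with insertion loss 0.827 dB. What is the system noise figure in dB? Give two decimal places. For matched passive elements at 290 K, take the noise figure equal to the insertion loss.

2.95 dB

Convert to linear (a loss of L dB is a gain of −L dB): F_i = 10^(NF_i/10), G_i = 10^(G_i,dB/10)
  Stage 1: F_1 = 10^(2.93/10) = 1.963, G_1 = 10^(13.7/10) = 23.44
  Stage 2: F_2 = 10^(0.827/10) = 1.210, G_2 = 10^(−0.827/10) = 0.8266
Friis cascade:
  F = 1.963 + (1.210 − 1)/23.44 = 1.972
NF = 10 log₁₀(1.972) = 2.95 dB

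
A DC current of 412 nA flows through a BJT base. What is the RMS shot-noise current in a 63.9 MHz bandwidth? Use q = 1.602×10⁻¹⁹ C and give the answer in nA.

2.90 nA

I_n = √(2qI·B)
2qI·B = 2 × 1.602×10⁻¹⁹ × 4.12×10⁻⁷ × 6.39×10⁷ = 8.44×10⁻¹⁸ A²
I_n = √(8.44×10⁻¹⁸) = 2.90×10⁻⁹ A = 2.90 nA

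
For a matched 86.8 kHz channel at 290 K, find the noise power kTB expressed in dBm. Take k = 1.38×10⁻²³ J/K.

P_n = kTB = 1.38×10⁻²³ × 290 × 8.68×10⁴ = 3.47×10⁻¹⁶ W
In dBm: 10 log₁₀(3.47×10⁻¹⁶ / 10⁻³) = −124.6 dBm

−124.6 dBm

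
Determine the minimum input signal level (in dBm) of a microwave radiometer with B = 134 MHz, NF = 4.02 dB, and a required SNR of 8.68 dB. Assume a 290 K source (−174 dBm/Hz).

−80.0 dBm

Sensitivity = −174 + 10 log₁₀(B) + NF + SNR_min
= −174 + 81.27 + 4.02 + 8.68
= −80.03 dBm → −80.0 dBm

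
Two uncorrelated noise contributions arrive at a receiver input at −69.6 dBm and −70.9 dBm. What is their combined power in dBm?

−67.2 dBm

Convert to linear, add, convert back:
P₁ = 1.10×10⁻¹⁰ W, P₂ = 8.13×10⁻¹¹ W
P_tot = 1.91×10⁻¹⁰ W → 10 log₁₀(P_tot / 10⁻³) = −67.2 dBm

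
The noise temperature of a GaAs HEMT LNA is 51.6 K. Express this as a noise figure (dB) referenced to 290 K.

0.711 dB

F = 1 + T_e/T₀ = 1 + 51.6/290 = 1.17793
NF = 10 log₁₀(1.17793) = 0.711 dB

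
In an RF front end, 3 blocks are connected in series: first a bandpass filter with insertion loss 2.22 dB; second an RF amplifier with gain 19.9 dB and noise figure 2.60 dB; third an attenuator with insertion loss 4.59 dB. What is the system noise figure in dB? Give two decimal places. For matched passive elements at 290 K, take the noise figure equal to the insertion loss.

Convert to linear (a loss of L dB is a gain of −L dB): F_i = 10^(NF_i/10), G_i = 10^(G_i,dB/10)
  Stage 1: F_1 = 10^(2.22/10) = 1.667, G_1 = 10^(−2.22/10) = 0.5998
  Stage 2: F_2 = 10^(2.60/10) = 1.820, G_2 = 10^(19.9/10) = 97.72
  Stage 3: F_3 = 10^(4.59/10) = 2.877, G_3 = 10^(−4.59/10) = 0.3475
Friis cascade:
  F = 1.667 + (1.820 − 1)/0.5998 + (2.877 − 1)/58.61 = 3.066
NF = 10 log₁₀(3.066) = 4.87 dB

4.87 dB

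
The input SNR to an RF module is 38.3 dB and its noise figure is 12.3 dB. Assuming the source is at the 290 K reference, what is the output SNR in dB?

26.0 dB

By definition F = SNR_in/SNR_out, so in dB: SNR_out = SNR_in − NF
SNR_out = 38.3 − 12.3 = 26.0 dB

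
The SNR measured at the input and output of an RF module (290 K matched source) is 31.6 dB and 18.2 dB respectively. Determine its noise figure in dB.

13.4 dB

NF (dB) = SNR_in(dB) − SNR_out(dB) when the source is at T₀
NF = 31.6 − 18.2 = 13.4 dB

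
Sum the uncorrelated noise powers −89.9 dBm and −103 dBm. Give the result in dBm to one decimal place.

Convert to linear, add, convert back:
P₁ = 1.02×10⁻¹² W, P₂ = 5.01×10⁻¹⁴ W
P_tot = 1.07×10⁻¹² W → 10 log₁₀(P_tot / 10⁻³) = −89.7 dBm

−89.7 dBm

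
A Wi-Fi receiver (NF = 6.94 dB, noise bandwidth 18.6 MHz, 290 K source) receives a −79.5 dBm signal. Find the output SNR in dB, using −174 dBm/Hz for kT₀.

14.9 dB

Noise floor: N = −174 + 10 log₁₀(B) + NF
10 log₁₀(1.86×10⁷) = 72.7 dB
N = −174 + 72.7 + 6.94 = −94.36 dBm
SNR = P_sig − N = −79.5 − (−94.36) = 14.86 dB → 14.9 dB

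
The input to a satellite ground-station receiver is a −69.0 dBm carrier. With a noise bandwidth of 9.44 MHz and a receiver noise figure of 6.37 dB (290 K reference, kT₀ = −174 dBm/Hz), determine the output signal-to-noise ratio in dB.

Noise floor: N = −174 + 10 log₁₀(B) + NF
10 log₁₀(9.44×10⁶) = 69.75 dB
N = −174 + 69.75 + 6.37 = −97.88 dBm
SNR = P_sig − N = −69.0 − (−97.88) = 28.88 dB → 28.9 dB

28.9 dB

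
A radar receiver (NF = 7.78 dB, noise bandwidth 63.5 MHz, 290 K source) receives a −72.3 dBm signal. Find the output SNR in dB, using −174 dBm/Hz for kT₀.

15.9 dB

Noise floor: N = −174 + 10 log₁₀(B) + NF
10 log₁₀(6.35×10⁷) = 78.03 dB
N = −174 + 78.03 + 7.78 = −88.19 dBm
SNR = P_sig − N = −72.3 − (−88.19) = 15.89 dB → 15.9 dB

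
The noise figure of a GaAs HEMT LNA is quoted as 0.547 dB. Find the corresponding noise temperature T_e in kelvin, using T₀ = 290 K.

F = 10^(0.547/10) = 1.13423
T_e = (F − 1)·T₀ = (1.13423 − 1) × 290 = 38.9 K

38.9 K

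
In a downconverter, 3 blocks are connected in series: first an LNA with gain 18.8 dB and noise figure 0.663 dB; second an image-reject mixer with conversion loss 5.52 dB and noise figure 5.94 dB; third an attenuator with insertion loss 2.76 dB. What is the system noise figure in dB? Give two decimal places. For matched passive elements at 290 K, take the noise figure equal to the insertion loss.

0.95 dB

Convert to linear (a loss of L dB is a gain of −L dB): F_i = 10^(NF_i/10), G_i = 10^(G_i,dB/10)
  Stage 1: F_1 = 10^(0.663/10) = 1.165, G_1 = 10^(18.8/10) = 75.86
  Stage 2: F_2 = 10^(5.94/10) = 3.926, G_2 = 10^(−5.52/10) = 0.2805
  Stage 3: F_3 = 10^(2.76/10) = 1.888, G_3 = 10^(−2.76/10) = 0.5297
Friis cascade:
  F = 1.165 + (3.926 − 1)/75.86 + (1.888 − 1)/21.28 = 1.245
NF = 10 log₁₀(1.245) = 0.95 dB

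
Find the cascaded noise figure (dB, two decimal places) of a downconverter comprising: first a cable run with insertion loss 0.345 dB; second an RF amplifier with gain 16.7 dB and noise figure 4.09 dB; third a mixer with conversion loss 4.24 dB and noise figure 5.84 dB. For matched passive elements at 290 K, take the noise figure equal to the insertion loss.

Convert to linear (a loss of L dB is a gain of −L dB): F_i = 10^(NF_i/10), G_i = 10^(G_i,dB/10)
  Stage 1: F_1 = 10^(0.345/10) = 1.083, G_1 = 10^(−0.345/10) = 0.9236
  Stage 2: F_2 = 10^(4.09/10) = 2.564, G_2 = 10^(16.7/10) = 46.77
  Stage 3: F_3 = 10^(5.84/10) = 3.837, G_3 = 10^(−4.24/10) = 0.3767
Friis cascade:
  F = 1.083 + (2.564 − 1)/0.9236 + (3.837 − 1)/43.20 = 2.842
NF = 10 log₁₀(2.842) = 4.54 dB

4.54 dB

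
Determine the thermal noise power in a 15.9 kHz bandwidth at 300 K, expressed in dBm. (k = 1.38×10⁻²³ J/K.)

−131.8 dBm

P_n = kTB = 1.38×10⁻²³ × 300 × 1.59×10⁴ = 6.58×10⁻¹⁷ W
In dBm: 10 log₁₀(6.58×10⁻¹⁷ / 10⁻³) = −131.8 dBm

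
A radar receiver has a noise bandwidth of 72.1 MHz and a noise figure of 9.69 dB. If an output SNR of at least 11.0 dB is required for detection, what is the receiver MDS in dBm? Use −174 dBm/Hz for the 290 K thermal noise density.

−74.7 dBm

Sensitivity = −174 + 10 log₁₀(B) + NF + SNR_min
= −174 + 78.58 + 9.69 + 11.0
= −74.73 dBm → −74.7 dBm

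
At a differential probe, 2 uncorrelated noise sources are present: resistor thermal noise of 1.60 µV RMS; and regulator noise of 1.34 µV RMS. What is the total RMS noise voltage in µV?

2.09 µV

Uncorrelated sources add in power (mean-square): V_tot = √(ΣV_i²)
V_tot = √[(1.60×10⁻⁶)² + (1.34×10⁻⁶)²] = 2.09×10⁻⁶ V = 2.09 µV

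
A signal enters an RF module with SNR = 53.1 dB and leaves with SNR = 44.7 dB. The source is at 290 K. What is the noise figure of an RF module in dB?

NF (dB) = SNR_in(dB) − SNR_out(dB) when the source is at T₀
NF = 53.1 − 44.7 = 8.4 dB

8.4 dB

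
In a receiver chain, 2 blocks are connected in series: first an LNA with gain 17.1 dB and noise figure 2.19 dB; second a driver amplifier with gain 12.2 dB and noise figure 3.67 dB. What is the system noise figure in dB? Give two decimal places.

2.26 dB

Convert to linear (a loss of L dB is a gain of −L dB): F_i = 10^(NF_i/10), G_i = 10^(G_i,dB/10)
  Stage 1: F_1 = 10^(2.19/10) = 1.656, G_1 = 10^(17.1/10) = 51.29
  Stage 2: F_2 = 10^(3.67/10) = 2.328, G_2 = 10^(12.2/10) = 16.60
Friis cascade:
  F = 1.656 + (2.328 − 1)/51.29 = 1.682
NF = 10 log₁₀(1.682) = 2.26 dB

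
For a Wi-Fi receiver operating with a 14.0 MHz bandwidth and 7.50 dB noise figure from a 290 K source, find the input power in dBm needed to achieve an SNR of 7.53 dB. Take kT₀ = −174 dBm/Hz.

−87.5 dBm

Sensitivity = −174 + 10 log₁₀(B) + NF + SNR_min
= −174 + 71.46 + 7.50 + 7.53
= −87.51 dBm → −87.5 dBm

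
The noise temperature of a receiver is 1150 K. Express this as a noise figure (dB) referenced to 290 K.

6.96 dB

F = 1 + T_e/T₀ = 1 + 1150/290 = 4.96552
NF = 10 log₁₀(4.96552) = 6.96 dB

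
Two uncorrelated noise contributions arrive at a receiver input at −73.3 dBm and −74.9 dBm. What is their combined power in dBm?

Convert to linear, add, convert back:
P₁ = 4.68×10⁻¹¹ W, P₂ = 3.24×10⁻¹¹ W
P_tot = 7.91×10⁻¹¹ W → 10 log₁₀(P_tot / 10⁻³) = −71.0 dBm

−71.0 dBm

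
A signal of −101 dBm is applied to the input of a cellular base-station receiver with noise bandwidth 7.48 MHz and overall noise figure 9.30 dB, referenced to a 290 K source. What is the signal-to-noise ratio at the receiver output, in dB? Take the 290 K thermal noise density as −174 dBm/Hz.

−5.0 dB

Noise floor: N = −174 + 10 log₁₀(B) + NF
10 log₁₀(7.48×10⁶) = 68.74 dB
N = −174 + 68.74 + 9.30 = −95.96 dBm
SNR = P_sig − N = −101 − (−95.96) = −5.04 dB → −5.0 dB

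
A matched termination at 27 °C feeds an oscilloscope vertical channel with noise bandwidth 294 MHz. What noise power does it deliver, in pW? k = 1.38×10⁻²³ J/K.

1.22 pW

T = 27 °C + 273.15 = 300.15 K
P_n = kTB = 1.38×10⁻²³ × 300.15 × 2.94×10⁸ = 1.22×10⁻¹² W = 1.22 pW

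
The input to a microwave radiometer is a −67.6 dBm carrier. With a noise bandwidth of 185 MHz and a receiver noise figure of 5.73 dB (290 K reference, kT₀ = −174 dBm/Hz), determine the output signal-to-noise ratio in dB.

Noise floor: N = −174 + 10 log₁₀(B) + NF
10 log₁₀(1.85×10⁸) = 82.67 dB
N = −174 + 82.67 + 5.73 = −85.60 dBm
SNR = P_sig − N = −67.6 − (−85.60) = 18.00 dB → 18.0 dB

18.0 dB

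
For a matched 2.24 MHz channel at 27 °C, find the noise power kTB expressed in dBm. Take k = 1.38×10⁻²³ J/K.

−110.3 dBm

T = 27 °C + 273.15 = 300.15 K
P_n = kTB = 1.38×10⁻²³ × 300.15 × 2.24×10⁶ = 9.28×10⁻¹⁵ W
In dBm: 10 log₁₀(9.28×10⁻¹⁵ / 10⁻³) = −110.3 dBm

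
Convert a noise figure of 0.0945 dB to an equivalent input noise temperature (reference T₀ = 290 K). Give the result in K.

F = 10^(0.0945/10) = 1.022
T_e = (F − 1)·T₀ = (1.022 − 1) × 290 = 6.38 K

6.38 K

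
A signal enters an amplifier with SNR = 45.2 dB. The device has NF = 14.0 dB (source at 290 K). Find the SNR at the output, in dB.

31.2 dB

By definition F = SNR_in/SNR_out, so in dB: SNR_out = SNR_in − NF
SNR_out = 45.2 − 14.0 = 31.2 dB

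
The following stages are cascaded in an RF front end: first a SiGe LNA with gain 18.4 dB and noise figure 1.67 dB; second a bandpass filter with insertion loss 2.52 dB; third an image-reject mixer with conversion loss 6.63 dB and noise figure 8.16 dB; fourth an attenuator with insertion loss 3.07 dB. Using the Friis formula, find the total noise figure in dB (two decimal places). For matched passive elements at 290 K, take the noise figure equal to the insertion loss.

Convert to linear (a loss of L dB is a gain of −L dB): F_i = 10^(NF_i/10), G_i = 10^(G_i,dB/10)
  Stage 1: F_1 = 10^(1.67/10) = 1.469, G_1 = 10^(18.4/10) = 69.18
  Stage 2: F_2 = 10^(2.52/10) = 1.786, G_2 = 10^(−2.52/10) = 0.5598
  Stage 3: F_3 = 10^(8.16/10) = 6.546, G_3 = 10^(−6.63/10) = 0.2173
  Stage 4: F_4 = 10^(3.07/10) = 2.028, G_4 = 10^(−3.07/10) = 0.4932
Friis cascade:
  F = 1.469 + (1.786 − 1)/69.18 + (6.546 − 1)/38.73 + (2.028 − 1)/8.414 = 1.746
NF = 10 log₁₀(1.746) = 2.42 dB

2.42 dB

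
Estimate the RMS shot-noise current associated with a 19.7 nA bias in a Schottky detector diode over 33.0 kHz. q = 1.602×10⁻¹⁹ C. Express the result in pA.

14.4 pA

I_n = √(2qI·B)
2qI·B = 2 × 1.602×10⁻¹⁹ × 1.97×10⁻⁸ × 3.30×10⁴ = 2.08×10⁻²² A²
I_n = √(2.08×10⁻²²) = 1.44×10⁻¹¹ A = 14.4 pA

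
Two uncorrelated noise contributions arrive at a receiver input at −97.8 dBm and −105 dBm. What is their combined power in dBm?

Convert to linear, add, convert back:
P₁ = 1.66×10⁻¹³ W, P₂ = 3.16×10⁻¹⁴ W
P_tot = 1.98×10⁻¹³ W → 10 log₁₀(P_tot / 10⁻³) = −97.0 dBm

−97.0 dBm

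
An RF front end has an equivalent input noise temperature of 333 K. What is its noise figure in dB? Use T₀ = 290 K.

3.32 dB

F = 1 + T_e/T₀ = 1 + 333/290 = 2.14828
NF = 10 log₁₀(2.14828) = 3.32 dB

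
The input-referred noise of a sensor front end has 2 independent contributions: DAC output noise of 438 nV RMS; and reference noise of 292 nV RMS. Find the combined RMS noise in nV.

526 nV

Uncorrelated sources add in power (mean-square): V_tot = √(ΣV_i²)
V_tot = √[(4.38×10⁻⁷)² + (2.92×10⁻⁷)²] = 5.26×10⁻⁷ V = 526 nV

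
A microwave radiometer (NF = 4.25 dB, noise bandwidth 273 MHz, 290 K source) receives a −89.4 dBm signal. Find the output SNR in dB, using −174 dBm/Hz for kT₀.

Noise floor: N = −174 + 10 log₁₀(B) + NF
10 log₁₀(2.73×10⁸) = 84.36 dB
N = −174 + 84.36 + 4.25 = −85.39 dBm
SNR = P_sig − N = −89.4 − (−85.39) = −4.01 dB → −4.0 dB

−4.0 dB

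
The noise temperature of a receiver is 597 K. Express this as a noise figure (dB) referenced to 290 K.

F = 1 + T_e/T₀ = 1 + 597/290 = 3.05862
NF = 10 log₁₀(3.05862) = 4.86 dB

4.86 dB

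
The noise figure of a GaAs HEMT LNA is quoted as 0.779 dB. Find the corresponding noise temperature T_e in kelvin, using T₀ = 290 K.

F = 10^(0.779/10) = 1.19647
T_e = (F − 1)·T₀ = (1.19647 − 1) × 290 = 57.0 K

57.0 K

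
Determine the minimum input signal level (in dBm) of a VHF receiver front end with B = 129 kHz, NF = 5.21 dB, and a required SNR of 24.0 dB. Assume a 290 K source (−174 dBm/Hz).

−93.7 dBm

Sensitivity = −174 + 10 log₁₀(B) + NF + SNR_min
= −174 + 51.11 + 5.21 + 24.0
= −93.68 dBm → −93.7 dBm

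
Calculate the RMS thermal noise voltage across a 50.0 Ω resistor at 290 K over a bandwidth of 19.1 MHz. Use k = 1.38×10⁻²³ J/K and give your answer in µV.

3.91 µV

V_n = √(4kTRB)
4kTRB = 4 × 1.38×10⁻²³ × 290 × 5.00×10¹ × 1.91×10⁷ = 1.53×10⁻¹¹ V²
V_n = √(1.53×10⁻¹¹) = 3.91×10⁻⁶ V = 3.91 µV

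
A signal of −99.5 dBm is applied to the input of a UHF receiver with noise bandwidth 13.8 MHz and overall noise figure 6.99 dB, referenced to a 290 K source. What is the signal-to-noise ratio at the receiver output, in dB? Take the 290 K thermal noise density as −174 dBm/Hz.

Noise floor: N = −174 + 10 log₁₀(B) + NF
10 log₁₀(1.38×10⁷) = 71.4 dB
N = −174 + 71.4 + 6.99 = −95.61 dBm
SNR = P_sig − N = −99.5 − (−95.61) = −3.89 dB → −3.9 dB

−3.9 dB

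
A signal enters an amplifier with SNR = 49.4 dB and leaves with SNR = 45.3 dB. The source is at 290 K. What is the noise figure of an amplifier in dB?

NF (dB) = SNR_in(dB) − SNR_out(dB) when the source is at T₀
NF = 49.4 − 45.3 = 4.1 dB

4.1 dB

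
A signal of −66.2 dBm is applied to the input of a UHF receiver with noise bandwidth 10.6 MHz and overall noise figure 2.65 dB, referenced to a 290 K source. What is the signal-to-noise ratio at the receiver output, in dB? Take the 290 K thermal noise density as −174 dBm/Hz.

34.9 dB

Noise floor: N = −174 + 10 log₁₀(B) + NF
10 log₁₀(1.06×10⁷) = 70.25 dB
N = −174 + 70.25 + 2.65 = −101.10 dBm
SNR = P_sig − N = −66.2 − (−101.10) = 34.90 dB → 34.9 dB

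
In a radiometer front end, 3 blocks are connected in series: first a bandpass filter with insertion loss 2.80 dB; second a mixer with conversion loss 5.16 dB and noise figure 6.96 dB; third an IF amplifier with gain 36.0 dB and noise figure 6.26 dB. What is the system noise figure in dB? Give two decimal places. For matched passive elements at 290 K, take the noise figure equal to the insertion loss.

Convert to linear (a loss of L dB is a gain of −L dB): F_i = 10^(NF_i/10), G_i = 10^(G_i,dB/10)
  Stage 1: F_1 = 10^(2.80/10) = 1.905, G_1 = 10^(−2.80/10) = 0.5248
  Stage 2: F_2 = 10^(6.96/10) = 4.966, G_2 = 10^(−5.16/10) = 0.3048
  Stage 3: F_3 = 10^(6.26/10) = 4.227, G_3 = 10^(36.0/10) = 3981
Friis cascade:
  F = 1.905 + (4.966 − 1)/0.5248 + (4.227 − 1)/0.1600 = 29.63
NF = 10 log₁₀(29.63) = 14.72 dB

14.72 dB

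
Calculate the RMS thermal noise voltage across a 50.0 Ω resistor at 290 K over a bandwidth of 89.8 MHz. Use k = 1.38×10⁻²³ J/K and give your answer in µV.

8.48 µV

V_n = √(4kTRB)
4kTRB = 4 × 1.38×10⁻²³ × 290 × 5.00×10¹ × 8.98×10⁷ = 7.19×10⁻¹¹ V²
V_n = √(7.19×10⁻¹¹) = 8.48×10⁻⁶ V = 8.48 µV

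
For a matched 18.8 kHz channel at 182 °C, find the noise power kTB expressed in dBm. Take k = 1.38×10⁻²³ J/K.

T = 182 °C + 273.15 = 455.15 K
P_n = kTB = 1.38×10⁻²³ × 455.15 × 1.88×10⁴ = 1.18×10⁻¹⁶ W
In dBm: 10 log₁₀(1.18×10⁻¹⁶ / 10⁻³) = −129.3 dBm

−129.3 dBm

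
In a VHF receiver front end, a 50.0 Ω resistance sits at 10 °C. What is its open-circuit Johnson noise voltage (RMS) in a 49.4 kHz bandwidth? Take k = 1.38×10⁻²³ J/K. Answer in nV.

196 nV

T = 10 °C + 273.15 = 283.15 K
V_n = √(4kTRB)
4kTRB = 4 × 1.38×10⁻²³ × 283.15 × 5.00×10¹ × 4.94×10⁴ = 3.86×10⁻¹⁴ V²
V_n = √(3.86×10⁻¹⁴) = 1.96×10⁻⁷ V = 196 nV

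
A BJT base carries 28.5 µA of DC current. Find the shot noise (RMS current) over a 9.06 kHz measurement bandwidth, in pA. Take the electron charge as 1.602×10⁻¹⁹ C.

288 pA

I_n = √(2qI·B)
2qI·B = 2 × 1.602×10⁻¹⁹ × 2.85×10⁻⁵ × 9.06×10³ = 8.27×10⁻²⁰ A²
I_n = √(8.27×10⁻²⁰) = 2.88×10⁻¹⁰ A = 288 pA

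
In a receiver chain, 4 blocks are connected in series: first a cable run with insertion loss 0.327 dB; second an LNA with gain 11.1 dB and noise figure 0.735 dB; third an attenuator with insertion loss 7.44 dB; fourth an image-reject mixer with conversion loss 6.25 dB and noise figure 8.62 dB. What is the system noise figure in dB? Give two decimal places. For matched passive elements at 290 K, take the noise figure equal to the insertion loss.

6.60 dB

Convert to linear (a loss of L dB is a gain of −L dB): F_i = 10^(NF_i/10), G_i = 10^(G_i,dB/10)
  Stage 1: F_1 = 10^(0.327/10) = 1.078, G_1 = 10^(−0.327/10) = 0.9275
  Stage 2: F_2 = 10^(0.735/10) = 1.184, G_2 = 10^(11.1/10) = 12.88
  Stage 3: F_3 = 10^(7.44/10) = 5.546, G_3 = 10^(−7.44/10) = 0.1803
  Stage 4: F_4 = 10^(8.62/10) = 7.278, G_4 = 10^(−6.25/10) = 0.2371
Friis cascade:
  F = 1.078 + (1.184 − 1)/0.9275 + (5.546 − 1)/11.95 + (7.278 − 1)/2.154 = 4.572
NF = 10 log₁₀(4.572) = 6.60 dB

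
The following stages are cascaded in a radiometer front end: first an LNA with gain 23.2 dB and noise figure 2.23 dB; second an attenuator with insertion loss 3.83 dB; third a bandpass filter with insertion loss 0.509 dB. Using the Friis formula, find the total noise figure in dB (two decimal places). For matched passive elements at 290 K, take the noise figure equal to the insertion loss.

Convert to linear (a loss of L dB is a gain of −L dB): F_i = 10^(NF_i/10), G_i = 10^(G_i,dB/10)
  Stage 1: F_1 = 10^(2.23/10) = 1.671, G_1 = 10^(23.2/10) = 208.9
  Stage 2: F_2 = 10^(3.83/10) = 2.415, G_2 = 10^(−3.83/10) = 0.4140
  Stage 3: F_3 = 10^(0.509/10) = 1.124, G_3 = 10^(−0.509/10) = 0.8894
Friis cascade:
  F = 1.671 + (2.415 − 1)/208.9 + (1.124 − 1)/86.50 = 1.679
NF = 10 log₁₀(1.679) = 2.25 dB

2.25 dB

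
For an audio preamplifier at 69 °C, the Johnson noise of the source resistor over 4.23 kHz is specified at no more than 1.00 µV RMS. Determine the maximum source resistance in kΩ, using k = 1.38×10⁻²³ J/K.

T = 69 °C + 273.15 = 342.15 K
Johnson–Nyquist: V_n = √(4kTRB) ⇒ R = V_n² / (4kTB)
4kTB = 4 × 1.38×10⁻²³ × 342.15 × 4.23×10³ = 7.99×10⁻¹⁷
R = (1.00×10⁻⁶)² / 7.99×10⁻¹⁷ = 1.25×10⁴ Ω = 12.5 kΩ

12.5 kΩ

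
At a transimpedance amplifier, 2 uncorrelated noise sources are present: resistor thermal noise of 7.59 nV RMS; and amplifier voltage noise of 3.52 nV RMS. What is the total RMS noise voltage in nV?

Uncorrelated sources add in power (mean-square): V_tot = √(ΣV_i²)
V_tot = √[(7.59×10⁻⁹)² + (3.52×10⁻⁹)²] = 8.37×10⁻⁹ V = 8.37 nV

8.37 nV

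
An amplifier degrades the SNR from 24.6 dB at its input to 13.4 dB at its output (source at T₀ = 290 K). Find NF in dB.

11.2 dB

NF (dB) = SNR_in(dB) − SNR_out(dB) when the source is at T₀
NF = 24.6 − 13.4 = 11.2 dB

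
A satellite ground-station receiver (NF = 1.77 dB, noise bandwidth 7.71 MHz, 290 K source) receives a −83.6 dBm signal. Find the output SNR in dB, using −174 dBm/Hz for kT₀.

19.8 dB

Noise floor: N = −174 + 10 log₁₀(B) + NF
10 log₁₀(7.71×10⁶) = 68.87 dB
N = −174 + 68.87 + 1.77 = −103.36 dBm
SNR = P_sig − N = −83.6 − (−103.36) = 19.76 dB → 19.8 dB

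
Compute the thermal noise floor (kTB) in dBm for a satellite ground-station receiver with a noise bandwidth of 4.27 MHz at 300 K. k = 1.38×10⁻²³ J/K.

P_n = kTB = 1.38×10⁻²³ × 300 × 4.27×10⁶ = 1.77×10⁻¹⁴ W
In dBm: 10 log₁₀(1.77×10⁻¹⁴ / 10⁻³) = −107.5 dBm

−107.5 dBm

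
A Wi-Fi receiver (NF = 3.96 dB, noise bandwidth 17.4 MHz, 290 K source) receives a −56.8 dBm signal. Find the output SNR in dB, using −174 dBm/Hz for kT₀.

40.8 dB

Noise floor: N = −174 + 10 log₁₀(B) + NF
10 log₁₀(1.74×10⁷) = 72.41 dB
N = −174 + 72.41 + 3.96 = −97.63 dBm
SNR = P_sig − N = −56.8 − (−97.63) = 40.83 dB → 40.8 dB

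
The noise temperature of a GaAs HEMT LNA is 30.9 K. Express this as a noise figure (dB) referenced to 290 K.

0.440 dB

F = 1 + T_e/T₀ = 1 + 30.9/290 = 1.10655
NF = 10 log₁₀(1.10655) = 0.440 dB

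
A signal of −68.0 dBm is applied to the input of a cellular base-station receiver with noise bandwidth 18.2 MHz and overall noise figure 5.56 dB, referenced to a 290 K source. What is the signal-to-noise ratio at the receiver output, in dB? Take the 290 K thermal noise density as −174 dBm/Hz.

27.8 dB

Noise floor: N = −174 + 10 log₁₀(B) + NF
10 log₁₀(1.82×10⁷) = 72.6 dB
N = −174 + 72.6 + 5.56 = −95.84 dBm
SNR = P_sig − N = −68.0 − (−95.84) = 27.84 dB → 27.8 dB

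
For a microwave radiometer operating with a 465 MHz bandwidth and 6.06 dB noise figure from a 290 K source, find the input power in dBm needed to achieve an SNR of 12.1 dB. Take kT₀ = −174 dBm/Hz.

−69.2 dBm

Sensitivity = −174 + 10 log₁₀(B) + NF + SNR_min
= −174 + 86.67 + 6.06 + 12.1
= −69.17 dBm → −69.2 dBm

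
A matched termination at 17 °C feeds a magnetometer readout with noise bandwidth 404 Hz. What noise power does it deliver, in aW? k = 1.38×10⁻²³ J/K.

1.62 aW

T = 17 °C + 273.15 = 290.15 K
P_n = kTB = 1.38×10⁻²³ × 290.15 × 4.04×10² = 1.62×10⁻¹⁸ W = 1.62 aW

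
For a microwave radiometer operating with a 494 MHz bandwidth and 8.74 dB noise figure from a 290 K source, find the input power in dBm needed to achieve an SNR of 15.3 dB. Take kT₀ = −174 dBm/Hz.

−63.0 dBm

Sensitivity = −174 + 10 log₁₀(B) + NF + SNR_min
= −174 + 86.94 + 8.74 + 15.3
= −63.02 dBm → −63.0 dBm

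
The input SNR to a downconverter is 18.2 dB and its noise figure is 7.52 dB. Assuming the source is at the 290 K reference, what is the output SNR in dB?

10.68 dB

By definition F = SNR_in/SNR_out, so in dB: SNR_out = SNR_in − NF
SNR_out = 18.2 − 7.52 = 10.68 dB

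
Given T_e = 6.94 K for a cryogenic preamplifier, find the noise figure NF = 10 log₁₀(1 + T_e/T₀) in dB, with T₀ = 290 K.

F = 1 + T_e/T₀ = 1 + 6.94/290 = 1.02393
NF = 10 log₁₀(1.02393) = 0.103 dB

0.103 dB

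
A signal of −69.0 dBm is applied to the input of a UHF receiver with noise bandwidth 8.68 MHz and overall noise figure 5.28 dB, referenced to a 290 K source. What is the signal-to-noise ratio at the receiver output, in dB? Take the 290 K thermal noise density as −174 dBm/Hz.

30.3 dB

Noise floor: N = −174 + 10 log₁₀(B) + NF
10 log₁₀(8.68×10⁶) = 69.39 dB
N = −174 + 69.39 + 5.28 = −99.33 dBm
SNR = P_sig − N = −69.0 − (−99.33) = 30.33 dB → 30.3 dB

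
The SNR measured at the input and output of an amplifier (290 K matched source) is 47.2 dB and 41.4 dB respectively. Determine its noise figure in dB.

NF (dB) = SNR_in(dB) − SNR_out(dB) when the source is at T₀
NF = 47.2 − 41.4 = 5.8 dB

5.8 dB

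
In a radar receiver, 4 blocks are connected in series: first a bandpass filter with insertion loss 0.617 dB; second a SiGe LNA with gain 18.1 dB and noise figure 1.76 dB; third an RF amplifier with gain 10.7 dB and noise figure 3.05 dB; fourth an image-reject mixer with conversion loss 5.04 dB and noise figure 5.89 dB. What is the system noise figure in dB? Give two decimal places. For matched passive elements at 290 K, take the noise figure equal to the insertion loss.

Convert to linear (a loss of L dB is a gain of −L dB): F_i = 10^(NF_i/10), G_i = 10^(G_i,dB/10)
  Stage 1: F_1 = 10^(0.617/10) = 1.153, G_1 = 10^(−0.617/10) = 0.8676
  Stage 2: F_2 = 10^(1.76/10) = 1.500, G_2 = 10^(18.1/10) = 64.57
  Stage 3: F_3 = 10^(3.05/10) = 2.018, G_3 = 10^(10.7/10) = 11.75
  Stage 4: F_4 = 10^(5.89/10) = 3.882, G_4 = 10^(−5.04/10) = 0.3133
Friis cascade:
  F = 1.153 + (1.500 − 1)/0.8676 + (2.018 − 1)/56.01 + (3.882 − 1)/658.1 = 1.751
NF = 10 log₁₀(1.751) = 2.43 dB

2.43 dB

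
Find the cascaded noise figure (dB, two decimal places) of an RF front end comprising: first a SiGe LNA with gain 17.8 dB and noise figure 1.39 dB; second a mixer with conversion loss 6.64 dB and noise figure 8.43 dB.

1.69 dB

Convert to linear (a loss of L dB is a gain of −L dB): F_i = 10^(NF_i/10), G_i = 10^(G_i,dB/10)
  Stage 1: F_1 = 10^(1.39/10) = 1.377, G_1 = 10^(17.8/10) = 60.26
  Stage 2: F_2 = 10^(8.43/10) = 6.966, G_2 = 10^(−6.64/10) = 0.2168
Friis cascade:
  F = 1.377 + (6.966 − 1)/60.26 = 1.476
NF = 10 log₁₀(1.476) = 1.69 dB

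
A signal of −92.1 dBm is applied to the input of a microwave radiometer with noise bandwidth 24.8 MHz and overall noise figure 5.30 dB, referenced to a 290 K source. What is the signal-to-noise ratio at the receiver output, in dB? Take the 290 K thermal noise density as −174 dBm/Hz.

2.7 dB

Noise floor: N = −174 + 10 log₁₀(B) + NF
10 log₁₀(2.48×10⁷) = 73.94 dB
N = −174 + 73.94 + 5.30 = −94.76 dBm
SNR = P_sig − N = −92.1 − (−94.76) = 2.66 dB → 2.7 dB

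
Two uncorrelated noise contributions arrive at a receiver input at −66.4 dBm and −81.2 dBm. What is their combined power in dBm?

Convert to linear, add, convert back:
P₁ = 2.29×10⁻¹⁰ W, P₂ = 7.59×10⁻¹² W
P_tot = 2.37×10⁻¹⁰ W → 10 log₁₀(P_tot / 10⁻³) = −66.3 dBm

−66.3 dBm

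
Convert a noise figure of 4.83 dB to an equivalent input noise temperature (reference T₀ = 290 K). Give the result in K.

F = 10^(4.83/10) = 3.04089
T_e = (F − 1)·T₀ = (3.04089 − 1) × 290 = 592 K

592 K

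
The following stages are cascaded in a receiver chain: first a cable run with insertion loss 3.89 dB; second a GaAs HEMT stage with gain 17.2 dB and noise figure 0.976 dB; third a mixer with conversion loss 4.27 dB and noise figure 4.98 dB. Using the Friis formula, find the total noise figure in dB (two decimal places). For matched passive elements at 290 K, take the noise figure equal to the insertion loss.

Convert to linear (a loss of L dB is a gain of −L dB): F_i = 10^(NF_i/10), G_i = 10^(G_i,dB/10)
  Stage 1: F_1 = 10^(3.89/10) = 2.449, G_1 = 10^(−3.89/10) = 0.4083
  Stage 2: F_2 = 10^(0.976/10) = 1.252, G_2 = 10^(17.2/10) = 52.48
  Stage 3: F_3 = 10^(4.98/10) = 3.148, G_3 = 10^(−4.27/10) = 0.3741
Friis cascade:
  F = 2.449 + (1.252 − 1)/0.4083 + (3.148 − 1)/21.43 = 3.166
NF = 10 log₁₀(3.166) = 5.01 dB

5.01 dB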